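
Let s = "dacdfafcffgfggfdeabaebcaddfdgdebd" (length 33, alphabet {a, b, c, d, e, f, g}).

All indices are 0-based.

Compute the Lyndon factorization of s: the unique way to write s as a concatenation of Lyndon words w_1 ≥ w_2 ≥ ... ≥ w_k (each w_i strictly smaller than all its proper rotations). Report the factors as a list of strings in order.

["d", "acdfafcffgfggfde", "abaebcaddfdgdebd"]

emit factor 1: 'd' (i=0, period=1)
emit factor 2: 'acdfafcffgfggfde' (i=1, period=16)
emit factor 3: 'abaebcaddfdgdebd' (i=17, period=16)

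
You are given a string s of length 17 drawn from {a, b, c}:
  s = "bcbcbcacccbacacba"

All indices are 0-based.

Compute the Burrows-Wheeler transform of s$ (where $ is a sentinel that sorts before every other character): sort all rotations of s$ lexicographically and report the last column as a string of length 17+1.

abbcccccc$abacbbca

rank  rotation            last
    0  $bcbcbcacccbacacba  a
    1  a$bcbcbcacccbacacb  b
    2  acacba$bcbcbcacccb  b
    3  acba$bcbcbcacccbac  c
    4  acccbacacba$bcbcbc  c
    5  ba$bcbcbcacccbacac  c
    6  bacacba$bcbcbcaccc  c
    7  bcacccbacacba$bcbc  c
    8  bcbcacccbacacba$bc  c
    9  bcbcbcacccbacacba$  $
   10  cacba$bcbcbcacccba  a
   11  cacccbacacba$bcbcb  b
   12  cba$bcbcbcacccbaca  a
   13  cbacacba$bcbcbcacc  c
   14  cbcacccbacacba$bcb  b
   15  cbcbcacccbacacba$b  b
   16  ccbacacba$bcbcbcac  c
   17  cccbacacba$bcbcbca  a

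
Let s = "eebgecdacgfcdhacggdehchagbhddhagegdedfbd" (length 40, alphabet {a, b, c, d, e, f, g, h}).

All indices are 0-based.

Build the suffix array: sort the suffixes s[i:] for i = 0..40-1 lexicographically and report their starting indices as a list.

[7, 14, 23, 30, 38, 2, 25, 5, 11, 8, 15, 21, 39, 6, 27, 34, 18, 36, 12, 28, 1, 4, 35, 0, 32, 19, 37, 10, 24, 33, 17, 3, 31, 9, 16, 13, 22, 29, 20, 26]

sorted suffixes:
  #0 SA[0]=7  'acgfcdhacggdehchagbhddhagegdedfbd'
  #1 SA[1]=14  'acggdehchagbhddhagegdedfbd'
  #2 SA[2]=23  'agbhddhagegdedfbd'
  #3 SA[3]=30  'agegdedfbd'
  #4 SA[4]=38  'bd'
  #5 SA[5]=2  'bgecdacgfcdhacggdehchagbhddhagegdedfbd'
  #6 SA[6]=25  'bhddhagegdedfbd'
  #7 SA[7]=5  'cdacgfcdhacggdehchagbhddhagegdedfbd'
  #8 SA[8]=11  'cdhacggdehchagbhddhagegdedfbd'
  #9 SA[9]=8  'cgfcdhacggdehchagbhddhagegdedfbd'
  #10 SA[10]=15  'cggdehchagbhddhagegdedfbd'
  #11 SA[11]=21  'chagbhddhagegdedfbd'
  #12 SA[12]=39  'd'
  #13 SA[13]=6  'dacgfcdhacggdehchagbhddhagegdedfbd'
  #14 SA[14]=27  'ddhagegdedfbd'
  #15 SA[15]=34  'dedfbd'
  #16 SA[16]=18  'dehchagbhddhagegdedfbd'
  #17 SA[17]=36  'dfbd'
  #18 SA[18]=12  'dhacggdehchagbhddhagegdedfbd'
  #19 SA[19]=28  'dhagegdedfbd'
  #20 SA[20]=1  'ebgecdacgfcdhacggdehchagbhddhagegdedfbd'
  #21 SA[21]=4  'ecdacgfcdhacggdehchagbhddhagegdedfbd'
  #22 SA[22]=35  'edfbd'
  #23 SA[23]=0  'eebgecdacgfcdhacggdehchagbhddhagegdedfbd'
  #24 SA[24]=32  'egdedfbd'
  #25 SA[25]=19  'ehchagbhddhagegdedfbd'
  #26 SA[26]=37  'fbd'
  #27 SA[27]=10  'fcdhacggdehchagbhddhagegdedfbd'
  #28 SA[28]=24  'gbhddhagegdedfbd'
  #29 SA[29]=33  'gdedfbd'
  #30 SA[30]=17  'gdehchagbhddhagegdedfbd'
  #31 SA[31]=3  'gecdacgfcdhacggdehchagbhddhagegdedfbd'
  #32 SA[32]=31  'gegdedfbd'
  #33 SA[33]=9  'gfcdhacggdehchagbhddhagegdedfbd'
  #34 SA[34]=16  'ggdehchagbhddhagegdedfbd'
  #35 SA[35]=13  'hacggdehchagbhddhagegdedfbd'
  #36 SA[36]=22  'hagbhddhagegdedfbd'
  #37 SA[37]=29  'hagegdedfbd'
  #38 SA[38]=20  'hchagbhddhagegdedfbd'
  #39 SA[39]=26  'hddhagegdedfbd'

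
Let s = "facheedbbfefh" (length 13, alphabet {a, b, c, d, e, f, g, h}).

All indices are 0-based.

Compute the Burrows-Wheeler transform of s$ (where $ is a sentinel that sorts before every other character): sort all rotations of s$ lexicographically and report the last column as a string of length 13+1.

rank  rotation        last
    0  $facheedbbfefh  h
    1  acheedbbfefh$f  f
    2  bbfefh$facheed  d
    3  bfefh$facheedb  b
    4  cheedbbfefh$fa  a
    5  dbbfefh$fachee  e
    6  edbbfefh$fache  e
    7  eedbbfefh$fach  h
    8  efh$facheedbbf  f
    9  facheedbbfefh$  $
   10  fefh$facheedbb  b
   11  fh$facheedbbfe  e
   12  h$facheedbbfef  f
   13  heedbbfefh$fac  c

hfdbaeehf$befc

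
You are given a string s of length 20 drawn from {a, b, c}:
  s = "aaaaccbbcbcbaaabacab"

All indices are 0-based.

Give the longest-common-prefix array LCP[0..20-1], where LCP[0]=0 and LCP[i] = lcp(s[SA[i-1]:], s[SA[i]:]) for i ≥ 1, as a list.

[0, 3, 3, 2, 2, 1, 2, 1, 2, 0, 1, 2, 1, 1, 3, 0, 1, 2, 2, 1]

sorted suffixes:
  #0 SA[0]=0  'aaaaccbbcbcbaaabacab'
  #1 SA[1]=12  'aaabacab'
  #2 SA[2]=1  'aaaccbbcbcbaaabacab'
  #3 SA[3]=13  'aabacab'
  #4 SA[4]=2  'aaccbbcbcbaaabacab'
  #5 SA[5]=18  'ab'
  #6 SA[6]=14  'abacab'
  #7 SA[7]=16  'acab'
  #8 SA[8]=3  'accbbcbcbaaabacab'
  #9 SA[9]=19  'b'
  #10 SA[10]=11  'baaabacab'
  #11 SA[11]=15  'bacab'
  #12 SA[12]=6  'bbcbcbaaabacab'
  #13 SA[13]=9  'bcbaaabacab'
  #14 SA[14]=7  'bcbcbaaabacab'
  #15 SA[15]=17  'cab'
  #16 SA[16]=10  'cbaaabacab'
  #17 SA[17]=5  'cbbcbcbaaabacab'
  #18 SA[18]=8  'cbcbaaabacab'
  #19 SA[19]=4  'ccbbcbcbaaabacab'

SA = [0, 12, 1, 13, 2, 18, 14, 16, 3, 19, 11, 15, 6, 9, 7, 17, 10, 5, 8, 4]
[i] adj suffixes → lcp
  [1] 0/12 → 3 ('aaa')
  [2] 12/1 → 3 ('aaa')
  [3] 1/13 → 2 ('aa')
  [4] 13/2 → 2 ('aa')
  [5] 2/18 → 1 ('a')
  [6] 18/14 → 2 ('ab')
  [7] 14/16 → 1 ('a')
  [8] 16/3 → 2 ('ac')
  [9] 3/19 → 0 ('')
  [10] 19/11 → 1 ('b')
  [11] 11/15 → 2 ('ba')
  [12] 15/6 → 1 ('b')
  [13] 6/9 → 1 ('b')
  [14] 9/7 → 3 ('bcb')
  [15] 7/17 → 0 ('')
  [16] 17/10 → 1 ('c')
  [17] 10/5 → 2 ('cb')
  [18] 5/8 → 2 ('cb')
  [19] 8/4 → 1 ('c')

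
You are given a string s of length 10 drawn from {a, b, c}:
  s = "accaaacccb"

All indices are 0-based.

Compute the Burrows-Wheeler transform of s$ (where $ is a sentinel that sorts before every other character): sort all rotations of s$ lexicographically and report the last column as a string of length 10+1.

bca$acccaca

rank  rotation     last
    0  $accaaacccb  b
    1  aaacccb$acc  c
    2  aacccb$acca  a
    3  accaaacccb$  $
    4  acccb$accaa  a
    5  b$accaaaccc  c
    6  caaacccb$ac  c
    7  cb$accaaacc  c
    8  ccaaacccb$a  a
    9  ccb$accaaac  c
   10  cccb$accaaa  a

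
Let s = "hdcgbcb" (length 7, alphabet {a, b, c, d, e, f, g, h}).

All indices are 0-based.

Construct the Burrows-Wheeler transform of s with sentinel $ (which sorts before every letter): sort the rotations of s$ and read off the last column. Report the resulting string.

rank  rotation  last
    0  $hdcgbcb  b
    1  b$hdcgbc  c
    2  bcb$hdcg  g
    3  cb$hdcgb  b
    4  cgbcb$hd  d
    5  dcgbcb$h  h
    6  gbcb$hdc  c
    7  hdcgbcb$  $

bcgbdhc$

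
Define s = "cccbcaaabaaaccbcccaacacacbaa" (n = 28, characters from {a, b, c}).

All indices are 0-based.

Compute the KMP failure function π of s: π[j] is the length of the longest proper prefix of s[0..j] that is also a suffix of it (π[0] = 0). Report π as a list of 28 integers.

[0, 1, 2, 0, 1, 0, 0, 0, 0, 0, 0, 0, 1, 2, 0, 1, 2, 3, 0, 0, 1, 0, 1, 0, 1, 0, 0, 0]

π[0] = 0
j=1 s[j]='c': π[1]=1 (border 'c')
j=2 s[j]='c': π[2]=2 (border 'cc')
j=3 s[j]='b': k: 2→1→0; π[3]=0 (border '')
j=4 s[j]='c': π[4]=1 (border 'c')
j=5 s[j]='a': k: 1→0; π[5]=0 (border '')
j=6 s[j]='a': π[6]=0 (border '')
j=7 s[j]='a': π[7]=0 (border '')
j=8 s[j]='b': π[8]=0 (border '')
j=9 s[j]='a': π[9]=0 (border '')
j=10 s[j]='a': π[10]=0 (border '')
j=11 s[j]='a': π[11]=0 (border '')
j=12 s[j]='c': π[12]=1 (border 'c')
j=13 s[j]='c': π[13]=2 (border 'cc')
j=14 s[j]='b': k: 2→1→0; π[14]=0 (border '')
j=15 s[j]='c': π[15]=1 (border 'c')
j=16 s[j]='c': π[16]=2 (border 'cc')
j=17 s[j]='c': π[17]=3 (border 'ccc')
j=18 s[j]='a': k: 3→2→1→0; π[18]=0 (border '')
j=19 s[j]='a': π[19]=0 (border '')
j=20 s[j]='c': π[20]=1 (border 'c')
j=21 s[j]='a': k: 1→0; π[21]=0 (border '')
j=22 s[j]='c': π[22]=1 (border 'c')
j=23 s[j]='a': k: 1→0; π[23]=0 (border '')
j=24 s[j]='c': π[24]=1 (border 'c')
j=25 s[j]='b': k: 1→0; π[25]=0 (border '')
j=26 s[j]='a': π[26]=0 (border '')
j=27 s[j]='a': π[27]=0 (border '')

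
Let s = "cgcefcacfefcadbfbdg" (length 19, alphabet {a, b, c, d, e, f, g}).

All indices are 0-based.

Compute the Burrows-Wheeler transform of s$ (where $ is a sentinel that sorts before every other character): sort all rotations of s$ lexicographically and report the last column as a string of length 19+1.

gccfdffga$abcfbeecdc

rank  rotation              last
    0  $cgcefcacfefcadbfbdg  g
    1  acfefcadbfbdg$cgcefc  c
    2  adbfbdg$cgcefcacfefc  c
    3  bdg$cgcefcacfefcadbf  f
    4  bfbdg$cgcefcacfefcad  d
    5  cacfefcadbfbdg$cgcef  f
    6  cadbfbdg$cgcefcacfef  f
    7  cefcacfefcadbfbdg$cg  g
    8  cfefcadbfbdg$cgcefca  a
    9  cgcefcacfefcadbfbdg$  $
   10  dbfbdg$cgcefcacfefca  a
   11  dg$cgcefcacfefcadbfb  b
   12  efcacfefcadbfbdg$cgc  c
   13  efcadbfbdg$cgcefcacf  f
   14  fbdg$cgcefcacfefcadb  b
   15  fcacfefcadbfbdg$cgce  e
   16  fcadbfbdg$cgcefcacfe  e
   17  fefcadbfbdg$cgcefcac  c
   18  g$cgcefcacfefcadbfbd  d
   19  gcefcacfefcadbfbdg$c  c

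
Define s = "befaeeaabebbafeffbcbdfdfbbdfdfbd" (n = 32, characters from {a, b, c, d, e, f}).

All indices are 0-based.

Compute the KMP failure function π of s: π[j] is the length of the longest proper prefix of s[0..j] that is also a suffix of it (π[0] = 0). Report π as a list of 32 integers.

[0, 0, 0, 0, 0, 0, 0, 0, 1, 2, 1, 1, 0, 0, 0, 0, 0, 1, 0, 1, 0, 0, 0, 0, 1, 1, 0, 0, 0, 0, 1, 0]

π[0] = 0
j=1 s[j]='e': π[1]=0 (border '')
j=2 s[j]='f': π[2]=0 (border '')
j=3 s[j]='a': π[3]=0 (border '')
j=4 s[j]='e': π[4]=0 (border '')
j=5 s[j]='e': π[5]=0 (border '')
j=6 s[j]='a': π[6]=0 (border '')
j=7 s[j]='a': π[7]=0 (border '')
j=8 s[j]='b': π[8]=1 (border 'b')
j=9 s[j]='e': π[9]=2 (border 'be')
j=10 s[j]='b': k: 2→0; π[10]=1 (border 'b')
j=11 s[j]='b': k: 1→0; π[11]=1 (border 'b')
j=12 s[j]='a': k: 1→0; π[12]=0 (border '')
j=13 s[j]='f': π[13]=0 (border '')
j=14 s[j]='e': π[14]=0 (border '')
j=15 s[j]='f': π[15]=0 (border '')
j=16 s[j]='f': π[16]=0 (border '')
j=17 s[j]='b': π[17]=1 (border 'b')
j=18 s[j]='c': k: 1→0; π[18]=0 (border '')
j=19 s[j]='b': π[19]=1 (border 'b')
j=20 s[j]='d': k: 1→0; π[20]=0 (border '')
j=21 s[j]='f': π[21]=0 (border '')
j=22 s[j]='d': π[22]=0 (border '')
j=23 s[j]='f': π[23]=0 (border '')
j=24 s[j]='b': π[24]=1 (border 'b')
j=25 s[j]='b': k: 1→0; π[25]=1 (border 'b')
j=26 s[j]='d': k: 1→0; π[26]=0 (border '')
j=27 s[j]='f': π[27]=0 (border '')
j=28 s[j]='d': π[28]=0 (border '')
j=29 s[j]='f': π[29]=0 (border '')
j=30 s[j]='b': π[30]=1 (border 'b')
j=31 s[j]='d': k: 1→0; π[31]=0 (border '')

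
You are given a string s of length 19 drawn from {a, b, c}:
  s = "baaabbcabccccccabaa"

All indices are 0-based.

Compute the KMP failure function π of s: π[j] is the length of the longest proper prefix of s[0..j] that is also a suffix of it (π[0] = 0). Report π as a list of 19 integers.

[0, 0, 0, 0, 1, 1, 0, 0, 1, 0, 0, 0, 0, 0, 0, 0, 1, 2, 3]

π[0] = 0
j=1 s[j]='a': π[1]=0 (border '')
j=2 s[j]='a': π[2]=0 (border '')
j=3 s[j]='a': π[3]=0 (border '')
j=4 s[j]='b': π[4]=1 (border 'b')
j=5 s[j]='b': k: 1→0; π[5]=1 (border 'b')
j=6 s[j]='c': k: 1→0; π[6]=0 (border '')
j=7 s[j]='a': π[7]=0 (border '')
j=8 s[j]='b': π[8]=1 (border 'b')
j=9 s[j]='c': k: 1→0; π[9]=0 (border '')
j=10 s[j]='c': π[10]=0 (border '')
j=11 s[j]='c': π[11]=0 (border '')
j=12 s[j]='c': π[12]=0 (border '')
j=13 s[j]='c': π[13]=0 (border '')
j=14 s[j]='c': π[14]=0 (border '')
j=15 s[j]='a': π[15]=0 (border '')
j=16 s[j]='b': π[16]=1 (border 'b')
j=17 s[j]='a': π[17]=2 (border 'ba')
j=18 s[j]='a': π[18]=3 (border 'baa')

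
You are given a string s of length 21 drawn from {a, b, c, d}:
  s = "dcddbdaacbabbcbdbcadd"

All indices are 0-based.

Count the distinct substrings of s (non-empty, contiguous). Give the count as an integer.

209

rank→(start, suffix):
  0 → (6, 'aacbabbcbdbcadd')
  1 → (10, 'abbcbdbcadd')
  2 → (7, 'acbabbcbdbcadd')
  3 → (18, 'add')
  4 → (9, 'babbcbdbcadd')
  5 → (11, 'bbcbdbcadd')
  6 → (16, 'bcadd')
  7 → (12, 'bcbdbcadd')
  8 → (4, 'bdaacbabbcbdbcadd')
  9 → (14, 'bdbcadd')
  10 → (17, 'cadd')
  11 → (8, 'cbabbcbdbcadd')
  12 → (13, 'cbdbcadd')
  13 → (1, 'cddbdaacbabbcbdbcadd')
  14 → (20, 'd')
  15 → (5, 'daacbabbcbdbcadd')
  16 → (15, 'dbcadd')
  17 → (3, 'dbdaacbabbcbdbcadd')
  18 → (0, 'dcddbdaacbabbcbdbcadd')
  19 → (19, 'dd')
  20 → (2, 'ddbdaacbabbcbdbcadd')

SA = [6, 10, 7, 18, 9, 11, 16, 12, 4, 14, 17, 8, 13, 1, 20, 5, 15, 3, 0, 19, 2]
i: (SA[i-1],SA[i]) lcp shared
  1: (6,10) 1 'a'
  2: (10,7) 1 'a'
  3: (7,18) 1 'a'
  4: (18,9) 0 ''
  5: (9,11) 1 'b'
  6: (11,16) 1 'b'
  7: (16,12) 2 'bc'
  8: (12,4) 1 'b'
  9: (4,14) 2 'bd'
  10: (14,17) 0 ''
  11: (17,8) 1 'c'
  12: (8,13) 2 'cb'
  13: (13,1) 1 'c'
  14: (1,20) 0 ''
  15: (20,5) 1 'd'
  16: (5,15) 1 'd'
  17: (15,3) 2 'db'
  18: (3,0) 1 'd'
  19: (0,19) 1 'd'
  20: (19,2) 2 'dd'

n(n+1)/2 = 21·22/2 = 231
Σ LCP = 0 + 1 + 1 + 1 + 0 + 1 + 1 + 2 + 1 + 2 + 0 + 1 + 2 + 1 + 0 + 1 + 1 + 2 + 1 + 1 + 2 = 22
distinct = 231 − 22 = 209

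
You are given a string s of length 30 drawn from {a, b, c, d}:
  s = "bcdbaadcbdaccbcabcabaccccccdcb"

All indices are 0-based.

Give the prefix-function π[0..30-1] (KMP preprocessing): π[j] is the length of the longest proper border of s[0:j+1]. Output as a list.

π[0] = 0
j=1 s[j]='c': π[1]=0 (border '')
j=2 s[j]='d': π[2]=0 (border '')
j=3 s[j]='b': π[3]=1 (border 'b')
j=4 s[j]='a': k: 1→0; π[4]=0 (border '')
j=5 s[j]='a': π[5]=0 (border '')
j=6 s[j]='d': π[6]=0 (border '')
j=7 s[j]='c': π[7]=0 (border '')
j=8 s[j]='b': π[8]=1 (border 'b')
j=9 s[j]='d': k: 1→0; π[9]=0 (border '')
j=10 s[j]='a': π[10]=0 (border '')
j=11 s[j]='c': π[11]=0 (border '')
j=12 s[j]='c': π[12]=0 (border '')
j=13 s[j]='b': π[13]=1 (border 'b')
j=14 s[j]='c': π[14]=2 (border 'bc')
j=15 s[j]='a': k: 2→0; π[15]=0 (border '')
j=16 s[j]='b': π[16]=1 (border 'b')
j=17 s[j]='c': π[17]=2 (border 'bc')
j=18 s[j]='a': k: 2→0; π[18]=0 (border '')
j=19 s[j]='b': π[19]=1 (border 'b')
j=20 s[j]='a': k: 1→0; π[20]=0 (border '')
j=21 s[j]='c': π[21]=0 (border '')
j=22 s[j]='c': π[22]=0 (border '')
j=23 s[j]='c': π[23]=0 (border '')
j=24 s[j]='c': π[24]=0 (border '')
j=25 s[j]='c': π[25]=0 (border '')
j=26 s[j]='c': π[26]=0 (border '')
j=27 s[j]='d': π[27]=0 (border '')
j=28 s[j]='c': π[28]=0 (border '')
j=29 s[j]='b': π[29]=1 (border 'b')

[0, 0, 0, 1, 0, 0, 0, 0, 1, 0, 0, 0, 0, 1, 2, 0, 1, 2, 0, 1, 0, 0, 0, 0, 0, 0, 0, 0, 0, 1]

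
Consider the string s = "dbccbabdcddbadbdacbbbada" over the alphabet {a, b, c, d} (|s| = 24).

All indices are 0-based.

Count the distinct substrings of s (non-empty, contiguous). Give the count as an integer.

rank→(start, suffix):
  0 → (23, 'a')
  1 → (5, 'abdcddbadbdacbbbada')
  2 → (16, 'acbbbada')
  3 → (21, 'ada')
  4 → (12, 'adbdacbbbada')
  5 → (4, 'babdcddbadbdacbbbada')
  6 → (20, 'bada')
  7 → (11, 'badbdacbbbada')
  8 → (19, 'bbada')
  9 → (18, 'bbbada')
  10 → (1, 'bccbabdcddbadbdacbbbada')
  11 → (14, 'bdacbbbada')
  12 → (6, 'bdcddbadbdacbbbada')
  13 → (3, 'cbabdcddbadbdacbbbada')
  14 → (17, 'cbbbada')
  15 → (2, 'ccbabdcddbadbdacbbbada')
  16 → (8, 'cddbadbdacbbbada')
  17 → (22, 'da')
  18 → (15, 'dacbbbada')
  19 → (10, 'dbadbdacbbbada')
  20 → (0, 'dbccbabdcddbadbdacbbbada')
  21 → (13, 'dbdacbbbada')
  22 → (7, 'dcddbadbdacbbbada')
  23 → (9, 'ddbadbdacbbbada')

SA = [23, 5, 16, 21, 12, 4, 20, 11, 19, 18, 1, 14, 6, 3, 17, 2, 8, 22, 15, 10, 0, 13, 7, 9]
[i] adj suffixes → lcp
  [1] 23/5 → 1 ('a')
  [2] 5/16 → 1 ('a')
  [3] 16/21 → 1 ('a')
  [4] 21/12 → 2 ('ad')
  [5] 12/4 → 0 ('')
  [6] 4/20 → 2 ('ba')
  [7] 20/11 → 3 ('bad')
  [8] 11/19 → 1 ('b')
  [9] 19/18 → 2 ('bb')
  [10] 18/1 → 1 ('b')
  [11] 1/14 → 1 ('b')
  [12] 14/6 → 2 ('bd')
  [13] 6/3 → 0 ('')
  [14] 3/17 → 2 ('cb')
  [15] 17/2 → 1 ('c')
  [16] 2/8 → 1 ('c')
  [17] 8/22 → 0 ('')
  [18] 22/15 → 2 ('da')
  [19] 15/10 → 1 ('d')
  [20] 10/0 → 2 ('db')
  [21] 0/13 → 2 ('db')
  [22] 13/7 → 1 ('d')
  [23] 7/9 → 1 ('d')

n(n+1)/2 = 24·25/2 = 300
Σ LCP = 0 + 1 + 1 + 1 + 2 + 0 + 2 + 3 + 1 + 2 + 1 + 1 + 2 + 0 + 2 + 1 + 1 + 0 + 2 + 1 + 2 + 2 + 1 + 1 = 30
distinct = 300 − 30 = 270

270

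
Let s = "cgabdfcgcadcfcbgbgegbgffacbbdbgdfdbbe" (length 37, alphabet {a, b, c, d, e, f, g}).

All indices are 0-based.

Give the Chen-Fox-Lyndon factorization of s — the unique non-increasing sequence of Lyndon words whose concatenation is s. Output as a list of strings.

["cg", "abdfcgcadcfcbgbgegbgffacbbdbgdfdbbe"]

emit factor 1: 'cg' (i=0, period=2)
emit factor 2: 'abdfcgcadcfcbgbgegbgffacbbdbgdfdbbe' (i=2, period=35)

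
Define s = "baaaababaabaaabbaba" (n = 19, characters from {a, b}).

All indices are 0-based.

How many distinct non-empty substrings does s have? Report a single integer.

rank | idx | suffix
   0 |  18 | a
   1 |   1 | aaaababaabaaabbaba
   2 |   2 | aaababaabaaabbaba
   3 |  11 | aaabbaba
   4 |   8 | aabaaabbaba
   5 |   3 | aababaabaaabbaba
   6 |  12 | aabbaba
   7 |  16 | aba
   8 |   9 | abaaabbaba
   9 |   6 | abaabaaabbaba
  10 |   4 | ababaabaaabbaba
  11 |  13 | abbaba
  12 |  17 | ba
  13 |   0 | baaaababaabaaabbaba
  14 |  10 | baaabbaba
  15 |   7 | baabaaabbaba
  16 |  15 | baba
  17 |   5 | babaabaaabbaba
  18 |  14 | bbaba

SA = [18, 1, 2, 11, 8, 3, 12, 16, 9, 6, 4, 13, 17, 0, 10, 7, 15, 5, 14]
rank  pair      lcp
   1  s[18:],s[1:]  1  'a'
   2  s[1:],s[2:]  3  'aaa'
   3  s[2:],s[11:]  4  'aaab'
   4  s[11:],s[8:]  2  'aa'
   5  s[8:],s[3:]  4  'aaba'
   6  s[3:],s[12:]  3  'aab'
   7  s[12:],s[16:]  1  'a'
   8  s[16:],s[9:]  3  'aba'
   9  s[9:],s[6:]  4  'abaa'
  10  s[6:],s[4:]  3  'aba'
  11  s[4:],s[13:]  2  'ab'
  12  s[13:],s[17:]  0  ''
  13  s[17:],s[0:]  2  'ba'
  14  s[0:],s[10:]  4  'baaa'
  15  s[10:],s[7:]  3  'baa'
  16  s[7:],s[15:]  2  'ba'
  17  s[15:],s[5:]  4  'baba'
  18  s[5:],s[14:]  1  'b'

n(n+1)/2 = 19·20/2 = 190
Σ LCP = 0 + 1 + 3 + 4 + 2 + 4 + 3 + 1 + 3 + 4 + 3 + 2 + 0 + 2 + 4 + 3 + 2 + 4 + 1 = 46
distinct = 190 − 46 = 144

144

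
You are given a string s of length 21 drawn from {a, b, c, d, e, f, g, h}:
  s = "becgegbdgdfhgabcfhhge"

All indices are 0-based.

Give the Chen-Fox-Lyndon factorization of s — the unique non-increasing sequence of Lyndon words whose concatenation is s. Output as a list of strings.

["becgeg", "bdgdfhg", "abcfhhge"]

emit factor 1: 'becgeg' (i=0, period=6)
emit factor 2: 'bdgdfhg' (i=6, period=7)
emit factor 3: 'abcfhhge' (i=13, period=8)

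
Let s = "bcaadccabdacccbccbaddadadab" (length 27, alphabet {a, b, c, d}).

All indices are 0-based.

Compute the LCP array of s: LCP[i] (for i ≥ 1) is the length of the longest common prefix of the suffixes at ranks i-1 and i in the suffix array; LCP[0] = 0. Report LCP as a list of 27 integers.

[0, 1, 2, 1, 1, 3, 2, 2, 0, 1, 1, 2, 1, 0, 2, 1, 2, 1, 2, 3, 2, 0, 2, 2, 4, 1, 1]

sorted suffixes:
  #0 SA[0]=2  'aadccabdacccbccbaddadadab'
  #1 SA[1]=25  'ab'
  #2 SA[2]=7  'abdacccbccbaddadadab'
  #3 SA[3]=10  'acccbccbaddadadab'
  #4 SA[4]=23  'adab'
  #5 SA[5]=21  'adadab'
  #6 SA[6]=3  'adccabdacccbccbaddadadab'
  #7 SA[7]=18  'addadadab'
  #8 SA[8]=26  'b'
  #9 SA[9]=17  'baddadadab'
  #10 SA[10]=0  'bcaadccabdacccbccbaddadadab'
  #11 SA[11]=14  'bccbaddadadab'
  #12 SA[12]=8  'bdacccbccbaddadadab'
  #13 SA[13]=1  'caadccabdacccbccbaddadadab'
  #14 SA[14]=6  'cabdacccbccbaddadadab'
  #15 SA[15]=16  'cbaddadadab'
  #16 SA[16]=13  'cbccbaddadadab'
  #17 SA[17]=5  'ccabdacccbccbaddadadab'
  #18 SA[18]=15  'ccbaddadadab'
  #19 SA[19]=12  'ccbccbaddadadab'
  #20 SA[20]=11  'cccbccbaddadadab'
  #21 SA[21]=24  'dab'
  #22 SA[22]=9  'dacccbccbaddadadab'
  #23 SA[23]=22  'dadab'
  #24 SA[24]=20  'dadadab'
  #25 SA[25]=4  'dccabdacccbccbaddadadab'
  #26 SA[26]=19  'ddadadab'

SA = [2, 25, 7, 10, 23, 21, 3, 18, 26, 17, 0, 14, 8, 1, 6, 16, 13, 5, 15, 12, 11, 24, 9, 22, 20, 4, 19]
i: (SA[i-1],SA[i]) lcp shared
  1: (2,25) 1 'a'
  2: (25,7) 2 'ab'
  3: (7,10) 1 'a'
  4: (10,23) 1 'a'
  5: (23,21) 3 'ada'
  6: (21,3) 2 'ad'
  7: (3,18) 2 'ad'
  8: (18,26) 0 ''
  9: (26,17) 1 'b'
  10: (17,0) 1 'b'
  11: (0,14) 2 'bc'
  12: (14,8) 1 'b'
  13: (8,1) 0 ''
  14: (1,6) 2 'ca'
  15: (6,16) 1 'c'
  16: (16,13) 2 'cb'
  17: (13,5) 1 'c'
  18: (5,15) 2 'cc'
  19: (15,12) 3 'ccb'
  20: (12,11) 2 'cc'
  21: (11,24) 0 ''
  22: (24,9) 2 'da'
  23: (9,22) 2 'da'
  24: (22,20) 4 'dada'
  25: (20,4) 1 'd'
  26: (4,19) 1 'd'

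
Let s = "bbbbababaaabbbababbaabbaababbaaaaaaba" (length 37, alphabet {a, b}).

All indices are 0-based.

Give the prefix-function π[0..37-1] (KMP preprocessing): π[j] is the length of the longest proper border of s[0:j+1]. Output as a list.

π[0] = 0
j=1 s[j]='b': π[1]=1 (border 'b')
j=2 s[j]='b': π[2]=2 (border 'bb')
j=3 s[j]='b': π[3]=3 (border 'bbb')
j=4 s[j]='a': k: 3→2→1→0; π[4]=0 (border '')
j=5 s[j]='b': π[5]=1 (border 'b')
j=6 s[j]='a': k: 1→0; π[6]=0 (border '')
j=7 s[j]='b': π[7]=1 (border 'b')
j=8 s[j]='a': k: 1→0; π[8]=0 (border '')
j=9 s[j]='a': π[9]=0 (border '')
j=10 s[j]='a': π[10]=0 (border '')
j=11 s[j]='b': π[11]=1 (border 'b')
j=12 s[j]='b': π[12]=2 (border 'bb')
j=13 s[j]='b': π[13]=3 (border 'bbb')
j=14 s[j]='a': k: 3→2→1→0; π[14]=0 (border '')
j=15 s[j]='b': π[15]=1 (border 'b')
j=16 s[j]='a': k: 1→0; π[16]=0 (border '')
j=17 s[j]='b': π[17]=1 (border 'b')
j=18 s[j]='b': π[18]=2 (border 'bb')
j=19 s[j]='a': k: 2→1→0; π[19]=0 (border '')
j=20 s[j]='a': π[20]=0 (border '')
j=21 s[j]='b': π[21]=1 (border 'b')
j=22 s[j]='b': π[22]=2 (border 'bb')
j=23 s[j]='a': k: 2→1→0; π[23]=0 (border '')
j=24 s[j]='a': π[24]=0 (border '')
j=25 s[j]='b': π[25]=1 (border 'b')
j=26 s[j]='a': k: 1→0; π[26]=0 (border '')
j=27 s[j]='b': π[27]=1 (border 'b')
j=28 s[j]='b': π[28]=2 (border 'bb')
j=29 s[j]='a': k: 2→1→0; π[29]=0 (border '')
j=30 s[j]='a': π[30]=0 (border '')
j=31 s[j]='a': π[31]=0 (border '')
j=32 s[j]='a': π[32]=0 (border '')
j=33 s[j]='a': π[33]=0 (border '')
j=34 s[j]='a': π[34]=0 (border '')
j=35 s[j]='b': π[35]=1 (border 'b')
j=36 s[j]='a': k: 1→0; π[36]=0 (border '')

[0, 1, 2, 3, 0, 1, 0, 1, 0, 0, 0, 1, 2, 3, 0, 1, 0, 1, 2, 0, 0, 1, 2, 0, 0, 1, 0, 1, 2, 0, 0, 0, 0, 0, 0, 1, 0]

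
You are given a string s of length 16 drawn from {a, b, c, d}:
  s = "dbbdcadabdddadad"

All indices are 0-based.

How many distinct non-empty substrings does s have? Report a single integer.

116

rank→(start, suffix):
  0 → (7, 'abdddadad')
  1 → (14, 'ad')
  2 → (5, 'adabdddadad')
  3 → (12, 'adad')
  4 → (1, 'bbdcadabdddadad')
  5 → (2, 'bdcadabdddadad')
  6 → (8, 'bdddadad')
  7 → (4, 'cadabdddadad')
  8 → (15, 'd')
  9 → (6, 'dabdddadad')
  10 → (13, 'dad')
  11 → (11, 'dadad')
  12 → (0, 'dbbdcadabdddadad')
  13 → (3, 'dcadabdddadad')
  14 → (10, 'ddadad')
  15 → (9, 'dddadad')

SA = [7, 14, 5, 12, 1, 2, 8, 4, 15, 6, 13, 11, 0, 3, 10, 9]
i: (SA[i-1],SA[i]) lcp shared
  1: (7,14) 1 'a'
  2: (14,5) 2 'ad'
  3: (5,12) 3 'ada'
  4: (12,1) 0 ''
  5: (1,2) 1 'b'
  6: (2,8) 2 'bd'
  7: (8,4) 0 ''
  8: (4,15) 0 ''
  9: (15,6) 1 'd'
  10: (6,13) 2 'da'
  11: (13,11) 3 'dad'
  12: (11,0) 1 'd'
  13: (0,3) 1 'd'
  14: (3,10) 1 'd'
  15: (10,9) 2 'dd'

n(n+1)/2 = 16·17/2 = 136
Σ LCP = 0 + 1 + 2 + 3 + 0 + 1 + 2 + 0 + 0 + 1 + 2 + 3 + 1 + 1 + 1 + 2 = 20
distinct = 136 − 20 = 116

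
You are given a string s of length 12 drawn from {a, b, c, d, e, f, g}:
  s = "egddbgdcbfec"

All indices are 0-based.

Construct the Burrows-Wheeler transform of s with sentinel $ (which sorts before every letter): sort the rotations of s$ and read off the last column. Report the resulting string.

ccdeddggf$bbe

rank  rotation       last
    0  $egddbgdcbfec  c
    1  bfec$egddbgdc  c
    2  bgdcbfec$egdd  d
    3  c$egddbgdcbfe  e
    4  cbfec$egddbgd  d
    5  dbgdcbfec$egd  d
    6  dcbfec$egddbg  g
    7  ddbgdcbfec$eg  g
    8  ec$egddbgdcbf  f
    9  egddbgdcbfec$  $
   10  fec$egddbgdcb  b
   11  gdcbfec$egddb  b
   12  gddbgdcbfec$e  e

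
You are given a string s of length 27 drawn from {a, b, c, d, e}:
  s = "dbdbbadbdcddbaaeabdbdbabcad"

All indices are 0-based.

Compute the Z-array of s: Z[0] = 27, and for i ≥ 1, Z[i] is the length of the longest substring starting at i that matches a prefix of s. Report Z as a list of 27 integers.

[27, 0, 2, 0, 0, 0, 3, 0, 1, 0, 1, 2, 0, 0, 0, 0, 0, 0, 4, 0, 2, 0, 0, 0, 0, 0, 1]

Z[0]=27
i=1: fresh scan; Z[1]=0
i=2: fresh scan; Z[2]=2 grow→box=[2,4)
i=3: min(r-i=1, Z[1]=0)=0; Z[3]=0
i=4: fresh scan; Z[4]=0
i=5: fresh scan; Z[5]=0
i=6: fresh scan; Z[6]=3 grow→box=[6,9)
i=7: min(r-i=2, Z[1]=0)=0; Z[7]=0
i=8: min(r-i=1, Z[2]=2)=1; Z[8]=1
i=9: fresh scan; Z[9]=0
i=10: fresh scan; Z[10]=1 grow→box=[10,11)
i=11: fresh scan; Z[11]=2 grow→box=[11,13)
i=12: min(r-i=1, Z[1]=0)=0; Z[12]=0
i=13: fresh scan; Z[13]=0
i=14: fresh scan; Z[14]=0
i=15: fresh scan; Z[15]=0
i=16: fresh scan; Z[16]=0
i=17: fresh scan; Z[17]=0
i=18: fresh scan; Z[18]=4 grow→box=[18,22)
i=19: min(r-i=3, Z[1]=0)=0; Z[19]=0
i=20: min(r-i=2, Z[2]=2)=2; Z[20]=2
i=21: min(r-i=1, Z[3]=0)=0; Z[21]=0
i=22: fresh scan; Z[22]=0
i=23: fresh scan; Z[23]=0
i=24: fresh scan; Z[24]=0
i=25: fresh scan; Z[25]=0
i=26: fresh scan; Z[26]=1 grow→box=[26,27)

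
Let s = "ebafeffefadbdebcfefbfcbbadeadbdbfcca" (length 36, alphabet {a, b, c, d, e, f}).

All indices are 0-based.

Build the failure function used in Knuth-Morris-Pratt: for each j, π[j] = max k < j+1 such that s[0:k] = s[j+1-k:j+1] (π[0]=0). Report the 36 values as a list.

[0, 0, 0, 0, 1, 0, 0, 1, 0, 0, 0, 0, 0, 1, 2, 0, 0, 1, 0, 0, 0, 0, 0, 0, 0, 0, 1, 0, 0, 0, 0, 0, 0, 0, 0, 0]

π[0] = 0
j=1 s[j]='b': π[1]=0 (border '')
j=2 s[j]='a': π[2]=0 (border '')
j=3 s[j]='f': π[3]=0 (border '')
j=4 s[j]='e': π[4]=1 (border 'e')
j=5 s[j]='f': k: 1→0; π[5]=0 (border '')
j=6 s[j]='f': π[6]=0 (border '')
j=7 s[j]='e': π[7]=1 (border 'e')
j=8 s[j]='f': k: 1→0; π[8]=0 (border '')
j=9 s[j]='a': π[9]=0 (border '')
j=10 s[j]='d': π[10]=0 (border '')
j=11 s[j]='b': π[11]=0 (border '')
j=12 s[j]='d': π[12]=0 (border '')
j=13 s[j]='e': π[13]=1 (border 'e')
j=14 s[j]='b': π[14]=2 (border 'eb')
j=15 s[j]='c': k: 2→0; π[15]=0 (border '')
j=16 s[j]='f': π[16]=0 (border '')
j=17 s[j]='e': π[17]=1 (border 'e')
j=18 s[j]='f': k: 1→0; π[18]=0 (border '')
j=19 s[j]='b': π[19]=0 (border '')
j=20 s[j]='f': π[20]=0 (border '')
j=21 s[j]='c': π[21]=0 (border '')
j=22 s[j]='b': π[22]=0 (border '')
j=23 s[j]='b': π[23]=0 (border '')
j=24 s[j]='a': π[24]=0 (border '')
j=25 s[j]='d': π[25]=0 (border '')
j=26 s[j]='e': π[26]=1 (border 'e')
j=27 s[j]='a': k: 1→0; π[27]=0 (border '')
j=28 s[j]='d': π[28]=0 (border '')
j=29 s[j]='b': π[29]=0 (border '')
j=30 s[j]='d': π[30]=0 (border '')
j=31 s[j]='b': π[31]=0 (border '')
j=32 s[j]='f': π[32]=0 (border '')
j=33 s[j]='c': π[33]=0 (border '')
j=34 s[j]='c': π[34]=0 (border '')
j=35 s[j]='a': π[35]=0 (border '')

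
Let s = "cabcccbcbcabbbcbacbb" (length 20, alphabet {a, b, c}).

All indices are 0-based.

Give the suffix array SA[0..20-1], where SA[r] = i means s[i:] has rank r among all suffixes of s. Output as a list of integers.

rank→(start, suffix):
  0 → (10, 'abbbcbacbb')
  1 → (1, 'abcccbcbcabbbcbacbb')
  2 → (16, 'acbb')
  3 → (19, 'b')
  4 → (15, 'bacbb')
  5 → (18, 'bb')
  6 → (11, 'bbbcbacbb')
  7 → (12, 'bbcbacbb')
  8 → (8, 'bcabbbcbacbb')
  9 → (13, 'bcbacbb')
  10 → (6, 'bcbcabbbcbacbb')
  11 → (2, 'bcccbcbcabbbcbacbb')
  12 → (9, 'cabbbcbacbb')
  13 → (0, 'cabcccbcbcabbbcbacbb')
  14 → (14, 'cbacbb')
  15 → (17, 'cbb')
  16 → (7, 'cbcabbbcbacbb')
  17 → (5, 'cbcbcabbbcbacbb')
  18 → (4, 'ccbcbcabbbcbacbb')
  19 → (3, 'cccbcbcabbbcbacbb')

[10, 1, 16, 19, 15, 18, 11, 12, 8, 13, 6, 2, 9, 0, 14, 17, 7, 5, 4, 3]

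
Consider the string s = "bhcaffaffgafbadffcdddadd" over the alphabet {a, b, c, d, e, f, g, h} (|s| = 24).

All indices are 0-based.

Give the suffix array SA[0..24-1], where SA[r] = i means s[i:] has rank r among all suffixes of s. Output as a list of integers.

rank→(start, suffix):
  0 → (21, 'add')
  1 → (13, 'adffcdddadd')
  2 → (10, 'afbadffcdddadd')
  3 → (3, 'affaffgafbadffcdddadd')
  4 → (6, 'affgafbadffcdddadd')
  5 → (12, 'badffcdddadd')
  6 → (0, 'bhcaffaffgafbadffcdddadd')
  7 → (2, 'caffaffgafbadffcdddadd')
  8 → (17, 'cdddadd')
  9 → (23, 'd')
  10 → (20, 'dadd')
  11 → (22, 'dd')
  12 → (19, 'ddadd')
  13 → (18, 'dddadd')
  14 → (14, 'dffcdddadd')
  15 → (5, 'faffgafbadffcdddadd')
  16 → (11, 'fbadffcdddadd')
  17 → (16, 'fcdddadd')
  18 → (4, 'ffaffgafbadffcdddadd')
  19 → (15, 'ffcdddadd')
  20 → (7, 'ffgafbadffcdddadd')
  21 → (8, 'fgafbadffcdddadd')
  22 → (9, 'gafbadffcdddadd')
  23 → (1, 'hcaffaffgafbadffcdddadd')

[21, 13, 10, 3, 6, 12, 0, 2, 17, 23, 20, 22, 19, 18, 14, 5, 11, 16, 4, 15, 7, 8, 9, 1]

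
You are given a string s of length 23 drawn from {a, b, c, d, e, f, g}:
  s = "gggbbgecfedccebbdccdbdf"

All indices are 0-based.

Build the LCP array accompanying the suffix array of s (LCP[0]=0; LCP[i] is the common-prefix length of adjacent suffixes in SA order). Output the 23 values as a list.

[0, 2, 1, 2, 1, 0, 2, 1, 1, 1, 0, 1, 3, 1, 0, 1, 1, 0, 1, 0, 1, 1, 2]

sorted suffixes:
  #0 SA[0]=14  'bbdccdbdf'
  #1 SA[1]=3  'bbgecfedccebbdccdbdf'
  #2 SA[2]=15  'bdccdbdf'
  #3 SA[3]=20  'bdf'
  #4 SA[4]=4  'bgecfedccebbdccdbdf'
  #5 SA[5]=17  'ccdbdf'
  #6 SA[6]=11  'ccebbdccdbdf'
  #7 SA[7]=18  'cdbdf'
  #8 SA[8]=12  'cebbdccdbdf'
  #9 SA[9]=7  'cfedccebbdccdbdf'
  #10 SA[10]=19  'dbdf'
  #11 SA[11]=16  'dccdbdf'
  #12 SA[12]=10  'dccebbdccdbdf'
  #13 SA[13]=21  'df'
  #14 SA[14]=13  'ebbdccdbdf'
  #15 SA[15]=6  'ecfedccebbdccdbdf'
  #16 SA[16]=9  'edccebbdccdbdf'
  #17 SA[17]=22  'f'
  #18 SA[18]=8  'fedccebbdccdbdf'
  #19 SA[19]=2  'gbbgecfedccebbdccdbdf'
  #20 SA[20]=5  'gecfedccebbdccdbdf'
  #21 SA[21]=1  'ggbbgecfedccebbdccdbdf'
  #22 SA[22]=0  'gggbbgecfedccebbdccdbdf'

SA = [14, 3, 15, 20, 4, 17, 11, 18, 12, 7, 19, 16, 10, 21, 13, 6, 9, 22, 8, 2, 5, 1, 0]
rank  pair      lcp
   1  s[14:],s[3:]  2  'bb'
   2  s[3:],s[15:]  1  'b'
   3  s[15:],s[20:]  2  'bd'
   4  s[20:],s[4:]  1  'b'
   5  s[4:],s[17:]  0  ''
   6  s[17:],s[11:]  2  'cc'
   7  s[11:],s[18:]  1  'c'
   8  s[18:],s[12:]  1  'c'
   9  s[12:],s[7:]  1  'c'
  10  s[7:],s[19:]  0  ''
  11  s[19:],s[16:]  1  'd'
  12  s[16:],s[10:]  3  'dcc'
  13  s[10:],s[21:]  1  'd'
  14  s[21:],s[13:]  0  ''
  15  s[13:],s[6:]  1  'e'
  16  s[6:],s[9:]  1  'e'
  17  s[9:],s[22:]  0  ''
  18  s[22:],s[8:]  1  'f'
  19  s[8:],s[2:]  0  ''
  20  s[2:],s[5:]  1  'g'
  21  s[5:],s[1:]  1  'g'
  22  s[1:],s[0:]  2  'gg'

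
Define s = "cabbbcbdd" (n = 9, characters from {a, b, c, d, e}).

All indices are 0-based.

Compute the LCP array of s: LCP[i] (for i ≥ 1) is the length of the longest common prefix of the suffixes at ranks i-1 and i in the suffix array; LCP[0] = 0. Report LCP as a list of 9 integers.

rank→(start, suffix):
  0 → (1, 'abbbcbdd')
  1 → (2, 'bbbcbdd')
  2 → (3, 'bbcbdd')
  3 → (4, 'bcbdd')
  4 → (6, 'bdd')
  5 → (0, 'cabbbcbdd')
  6 → (5, 'cbdd')
  7 → (8, 'd')
  8 → (7, 'dd')

SA = [1, 2, 3, 4, 6, 0, 5, 8, 7]
[i] adj suffixes → lcp
  [1] 1/2 → 0 ('')
  [2] 2/3 → 2 ('bb')
  [3] 3/4 → 1 ('b')
  [4] 4/6 → 1 ('b')
  [5] 6/0 → 0 ('')
  [6] 0/5 → 1 ('c')
  [7] 5/8 → 0 ('')
  [8] 8/7 → 1 ('d')

[0, 0, 2, 1, 1, 0, 1, 0, 1]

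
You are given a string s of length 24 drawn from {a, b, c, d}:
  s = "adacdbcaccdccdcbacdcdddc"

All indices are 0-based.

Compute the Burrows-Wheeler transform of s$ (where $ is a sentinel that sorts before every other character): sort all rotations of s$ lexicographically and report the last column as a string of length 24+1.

rank  rotation                   last
    0  $adacdbcaccdccdcbacdcdddc  c
    1  accdccdcbacdcdddc$adacdbc  c
    2  acdbcaccdccdcbacdcdddc$ad  d
    3  acdcdddc$adacdbcaccdccdcb  b
    4  adacdbcaccdccdcbacdcdddc$  $
    5  bacdcdddc$adacdbcaccdccdc  c
    6  bcaccdccdcbacdcdddc$adacd  d
    7  c$adacdbcaccdccdcbacdcddd  d
    8  caccdccdcbacdcdddc$adacdb  b
    9  cbacdcdddc$adacdbcaccdccd  d
   10  ccdcbacdcdddc$adacdbcaccd  d
   11  ccdccdcbacdcdddc$adacdbca  a
   12  cdbcaccdccdcbacdcdddc$ada  a
   13  cdcbacdcdddc$adacdbcaccdc  c
   14  cdccdcbacdcdddc$adacdbcac  c
   15  cdcdddc$adacdbcaccdccdcba  a
   16  cdddc$adacdbcaccdccdcbacd  d
   17  dacdbcaccdccdcbacdcdddc$a  a
   18  dbcaccdccdcbacdcdddc$adac  c
   19  dc$adacdbcaccdccdcbacdcdd  d
   20  dcbacdcdddc$adacdbcaccdcc  c
   21  dccdcbacdcdddc$adacdbcacc  c
   22  dcdddc$adacdbcaccdccdcbac  c
   23  ddc$adacdbcaccdccdcbacdcd  d
   24  dddc$adacdbcaccdccdcbacdc  c

ccdb$cddbddaaccadacdcccdc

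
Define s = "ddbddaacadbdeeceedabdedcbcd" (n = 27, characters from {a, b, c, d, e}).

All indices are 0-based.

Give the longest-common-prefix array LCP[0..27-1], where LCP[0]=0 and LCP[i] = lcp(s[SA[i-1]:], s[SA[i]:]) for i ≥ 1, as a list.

[0, 1, 1, 1, 0, 1, 2, 3, 0, 1, 1, 1, 0, 1, 2, 1, 3, 1, 1, 2, 1, 2, 0, 1, 2, 1, 2]

rank→(start, suffix):
  0 → (5, 'aacadbdeeceedabdedcbcd')
  1 → (18, 'abdedcbcd')
  2 → (6, 'acadbdeeceedabdedcbcd')
  3 → (8, 'adbdeeceedabdedcbcd')
  4 → (24, 'bcd')
  5 → (2, 'bddaacadbdeeceedabdedcbcd')
  6 → (19, 'bdedcbcd')
  7 → (10, 'bdeeceedabdedcbcd')
  8 → (7, 'cadbdeeceedabdedcbcd')
  9 → (23, 'cbcd')
  10 → (25, 'cd')
  11 → (14, 'ceedabdedcbcd')
  12 → (26, 'd')
  13 → (4, 'daacadbdeeceedabdedcbcd')
  14 → (17, 'dabdedcbcd')
  15 → (1, 'dbddaacadbdeeceedabdedcbcd')
  16 → (9, 'dbdeeceedabdedcbcd')
  17 → (22, 'dcbcd')
  18 → (3, 'ddaacadbdeeceedabdedcbcd')
  19 → (0, 'ddbddaacadbdeeceedabdedcbcd')
  20 → (20, 'dedcbcd')
  21 → (11, 'deeceedabdedcbcd')
  22 → (13, 'eceedabdedcbcd')
  23 → (16, 'edabdedcbcd')
  24 → (21, 'edcbcd')
  25 → (12, 'eeceedabdedcbcd')
  26 → (15, 'eedabdedcbcd')

SA = [5, 18, 6, 8, 24, 2, 19, 10, 7, 23, 25, 14, 26, 4, 17, 1, 9, 22, 3, 0, 20, 11, 13, 16, 21, 12, 15]
rank  pair      lcp
   1  s[5:],s[18:]  1  'a'
   2  s[18:],s[6:]  1  'a'
   3  s[6:],s[8:]  1  'a'
   4  s[8:],s[24:]  0  ''
   5  s[24:],s[2:]  1  'b'
   6  s[2:],s[19:]  2  'bd'
   7  s[19:],s[10:]  3  'bde'
   8  s[10:],s[7:]  0  ''
   9  s[7:],s[23:]  1  'c'
  10  s[23:],s[25:]  1  'c'
  11  s[25:],s[14:]  1  'c'
  12  s[14:],s[26:]  0  ''
  13  s[26:],s[4:]  1  'd'
  14  s[4:],s[17:]  2  'da'
  15  s[17:],s[1:]  1  'd'
  16  s[1:],s[9:]  3  'dbd'
  17  s[9:],s[22:]  1  'd'
  18  s[22:],s[3:]  1  'd'
  19  s[3:],s[0:]  2  'dd'
  20  s[0:],s[20:]  1  'd'
  21  s[20:],s[11:]  2  'de'
  22  s[11:],s[13:]  0  ''
  23  s[13:],s[16:]  1  'e'
  24  s[16:],s[21:]  2  'ed'
  25  s[21:],s[12:]  1  'e'
  26  s[12:],s[15:]  2  'ee'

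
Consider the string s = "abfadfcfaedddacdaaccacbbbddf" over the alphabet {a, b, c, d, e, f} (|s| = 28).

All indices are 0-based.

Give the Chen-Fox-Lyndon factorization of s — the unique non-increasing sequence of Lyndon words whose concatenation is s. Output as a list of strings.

emit factor 1: 'abfadfcfaedddacd' (i=0, period=16)
emit factor 2: 'aaccacbbbddf' (i=16, period=12)

["abfadfcfaedddacd", "aaccacbbbddf"]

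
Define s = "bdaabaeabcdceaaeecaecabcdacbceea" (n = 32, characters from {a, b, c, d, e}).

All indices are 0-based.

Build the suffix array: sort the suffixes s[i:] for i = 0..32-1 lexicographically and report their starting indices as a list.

[31, 2, 13, 3, 21, 7, 25, 5, 18, 14, 4, 22, 8, 27, 0, 20, 17, 26, 23, 9, 11, 28, 1, 24, 10, 30, 12, 6, 19, 16, 29, 15]

sorted suffixes:
  #0 SA[0]=31  'a'
  #1 SA[1]=2  'aabaeabcdceaaeecaecabcdacbceea'
  #2 SA[2]=13  'aaeecaecabcdacbceea'
  #3 SA[3]=3  'abaeabcdceaaeecaecabcdacbceea'
  #4 SA[4]=21  'abcdacbceea'
  #5 SA[5]=7  'abcdceaaeecaecabcdacbceea'
  #6 SA[6]=25  'acbceea'
  #7 SA[7]=5  'aeabcdceaaeecaecabcdacbceea'
  #8 SA[8]=18  'aecabcdacbceea'
  #9 SA[9]=14  'aeecaecabcdacbceea'
  #10 SA[10]=4  'baeabcdceaaeecaecabcdacbceea'
  #11 SA[11]=22  'bcdacbceea'
  #12 SA[12]=8  'bcdceaaeecaecabcdacbceea'
  #13 SA[13]=27  'bceea'
  #14 SA[14]=0  'bdaabaeabcdceaaeecaecabcdacbceea'
  #15 SA[15]=20  'cabcdacbceea'
  #16 SA[16]=17  'caecabcdacbceea'
  #17 SA[17]=26  'cbceea'
  #18 SA[18]=23  'cdacbceea'
  #19 SA[19]=9  'cdceaaeecaecabcdacbceea'
  #20 SA[20]=11  'ceaaeecaecabcdacbceea'
  #21 SA[21]=28  'ceea'
  #22 SA[22]=1  'daabaeabcdceaaeecaecabcdacbceea'
  #23 SA[23]=24  'dacbceea'
  #24 SA[24]=10  'dceaaeecaecabcdacbceea'
  #25 SA[25]=30  'ea'
  #26 SA[26]=12  'eaaeecaecabcdacbceea'
  #27 SA[27]=6  'eabcdceaaeecaecabcdacbceea'
  #28 SA[28]=19  'ecabcdacbceea'
  #29 SA[29]=16  'ecaecabcdacbceea'
  #30 SA[30]=29  'eea'
  #31 SA[31]=15  'eecaecabcdacbceea'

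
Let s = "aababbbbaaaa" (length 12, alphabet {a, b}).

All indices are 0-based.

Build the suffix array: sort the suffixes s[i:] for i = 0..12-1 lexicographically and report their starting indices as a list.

sorted suffixes:
  #0 SA[0]=11  'a'
  #1 SA[1]=10  'aa'
  #2 SA[2]=9  'aaa'
  #3 SA[3]=8  'aaaa'
  #4 SA[4]=0  'aababbbbaaaa'
  #5 SA[5]=1  'ababbbbaaaa'
  #6 SA[6]=3  'abbbbaaaa'
  #7 SA[7]=7  'baaaa'
  #8 SA[8]=2  'babbbbaaaa'
  #9 SA[9]=6  'bbaaaa'
  #10 SA[10]=5  'bbbaaaa'
  #11 SA[11]=4  'bbbbaaaa'

[11, 10, 9, 8, 0, 1, 3, 7, 2, 6, 5, 4]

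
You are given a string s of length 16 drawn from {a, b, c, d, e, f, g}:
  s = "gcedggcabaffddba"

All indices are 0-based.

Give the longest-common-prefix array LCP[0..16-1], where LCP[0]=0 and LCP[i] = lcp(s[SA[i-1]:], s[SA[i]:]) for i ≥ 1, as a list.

sorted suffixes:
  #0 SA[0]=15  'a'
  #1 SA[1]=7  'abaffddba'
  #2 SA[2]=9  'affddba'
  #3 SA[3]=14  'ba'
  #4 SA[4]=8  'baffddba'
  #5 SA[5]=6  'cabaffddba'
  #6 SA[6]=1  'cedggcabaffddba'
  #7 SA[7]=13  'dba'
  #8 SA[8]=12  'ddba'
  #9 SA[9]=3  'dggcabaffddba'
  #10 SA[10]=2  'edggcabaffddba'
  #11 SA[11]=11  'fddba'
  #12 SA[12]=10  'ffddba'
  #13 SA[13]=5  'gcabaffddba'
  #14 SA[14]=0  'gcedggcabaffddba'
  #15 SA[15]=4  'ggcabaffddba'

SA = [15, 7, 9, 14, 8, 6, 1, 13, 12, 3, 2, 11, 10, 5, 0, 4]
[i] adj suffixes → lcp
  [1] 15/7 → 1 ('a')
  [2] 7/9 → 1 ('a')
  [3] 9/14 → 0 ('')
  [4] 14/8 → 2 ('ba')
  [5] 8/6 → 0 ('')
  [6] 6/1 → 1 ('c')
  [7] 1/13 → 0 ('')
  [8] 13/12 → 1 ('d')
  [9] 12/3 → 1 ('d')
  [10] 3/2 → 0 ('')
  [11] 2/11 → 0 ('')
  [12] 11/10 → 1 ('f')
  [13] 10/5 → 0 ('')
  [14] 5/0 → 2 ('gc')
  [15] 0/4 → 1 ('g')

[0, 1, 1, 0, 2, 0, 1, 0, 1, 1, 0, 0, 1, 0, 2, 1]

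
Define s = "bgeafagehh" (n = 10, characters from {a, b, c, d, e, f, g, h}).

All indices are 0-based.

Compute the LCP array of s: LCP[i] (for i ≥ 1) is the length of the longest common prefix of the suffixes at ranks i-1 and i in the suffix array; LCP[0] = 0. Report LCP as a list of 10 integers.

[0, 1, 0, 0, 1, 0, 0, 2, 0, 1]

sorted suffixes:
  #0 SA[0]=3  'afagehh'
  #1 SA[1]=5  'agehh'
  #2 SA[2]=0  'bgeafagehh'
  #3 SA[3]=2  'eafagehh'
  #4 SA[4]=7  'ehh'
  #5 SA[5]=4  'fagehh'
  #6 SA[6]=1  'geafagehh'
  #7 SA[7]=6  'gehh'
  #8 SA[8]=9  'h'
  #9 SA[9]=8  'hh'

SA = [3, 5, 0, 2, 7, 4, 1, 6, 9, 8]
i: (SA[i-1],SA[i]) lcp shared
  1: (3,5) 1 'a'
  2: (5,0) 0 ''
  3: (0,2) 0 ''
  4: (2,7) 1 'e'
  5: (7,4) 0 ''
  6: (4,1) 0 ''
  7: (1,6) 2 'ge'
  8: (6,9) 0 ''
  9: (9,8) 1 'h'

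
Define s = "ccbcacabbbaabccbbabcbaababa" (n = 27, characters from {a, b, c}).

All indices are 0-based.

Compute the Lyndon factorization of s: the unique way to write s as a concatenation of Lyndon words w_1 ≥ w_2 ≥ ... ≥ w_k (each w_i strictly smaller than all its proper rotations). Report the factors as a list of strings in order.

emit factor 1: 'c' (i=0, period=1)
emit factor 2: 'c' (i=1, period=1)
emit factor 3: 'bc' (i=2, period=2)
emit factor 4: 'ac' (i=4, period=2)
emit factor 5: 'abbb' (i=6, period=4)
emit factor 6: 'aabccbbabcb' (i=10, period=11)
emit factor 7: 'aabab' (i=21, period=5)
emit factor 8: 'a' (i=26, period=1)

["c", "c", "bc", "ac", "abbb", "aabccbbabcb", "aabab", "a"]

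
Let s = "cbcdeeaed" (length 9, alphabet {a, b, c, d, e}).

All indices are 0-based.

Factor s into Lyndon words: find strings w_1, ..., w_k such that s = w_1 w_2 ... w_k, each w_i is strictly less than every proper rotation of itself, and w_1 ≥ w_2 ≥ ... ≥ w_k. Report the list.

["c", "bcdee", "aed"]

emit factor 1: 'c' (i=0, period=1)
emit factor 2: 'bcdee' (i=1, period=5)
emit factor 3: 'aed' (i=6, period=3)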